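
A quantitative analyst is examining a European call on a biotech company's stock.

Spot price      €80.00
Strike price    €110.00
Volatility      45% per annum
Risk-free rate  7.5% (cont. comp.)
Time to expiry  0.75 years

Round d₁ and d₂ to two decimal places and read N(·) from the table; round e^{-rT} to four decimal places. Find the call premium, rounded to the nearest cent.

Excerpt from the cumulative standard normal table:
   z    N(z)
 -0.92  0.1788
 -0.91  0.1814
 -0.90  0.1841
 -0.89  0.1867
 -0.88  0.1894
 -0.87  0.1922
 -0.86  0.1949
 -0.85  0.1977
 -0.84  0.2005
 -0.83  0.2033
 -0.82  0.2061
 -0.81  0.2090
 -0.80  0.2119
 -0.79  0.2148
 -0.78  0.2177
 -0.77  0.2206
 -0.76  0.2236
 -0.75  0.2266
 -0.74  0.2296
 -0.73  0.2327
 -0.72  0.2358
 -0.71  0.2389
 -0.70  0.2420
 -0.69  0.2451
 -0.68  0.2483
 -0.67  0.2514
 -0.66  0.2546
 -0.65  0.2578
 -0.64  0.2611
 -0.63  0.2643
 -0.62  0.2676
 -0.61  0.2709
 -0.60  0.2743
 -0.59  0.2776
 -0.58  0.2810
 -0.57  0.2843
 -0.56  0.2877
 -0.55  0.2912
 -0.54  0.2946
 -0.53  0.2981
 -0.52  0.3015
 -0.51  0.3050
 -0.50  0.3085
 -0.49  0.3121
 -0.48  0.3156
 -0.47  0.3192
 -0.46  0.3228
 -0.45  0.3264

€5.26

σ√T = 0.45·√0.75 = 0.3897
d₁ = [ln(80/110) + (0.075 + 0.45²/2)·0.75] / 0.3897 = [-0.3185 + 0.1322] / 0.3897 = -0.4780 → -0.48
d₂ = d₁ − σ√T = -0.4780 − 0.3897 = -0.8677 → -0.87
e^(−rT) = e^(−0.075·0.75) = 0.9453
N(d₁) = N(-0.48) = 0.3156;  N(d₂) = N(-0.87) = 0.1922
C = 80·0.3156 − 110·0.9453·0.1922 = 25.2480 − 19.9855 = 5.2625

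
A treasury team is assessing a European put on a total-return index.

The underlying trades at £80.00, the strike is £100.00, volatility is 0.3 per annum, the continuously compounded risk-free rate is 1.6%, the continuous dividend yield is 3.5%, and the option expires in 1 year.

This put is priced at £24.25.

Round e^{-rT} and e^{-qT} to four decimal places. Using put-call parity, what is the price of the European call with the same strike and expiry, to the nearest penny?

e^(−qT) = e^(−0.035·1) = 0.9656;  e^(−rT) = e^(−0.016·1) = 0.9841
Put-call parity: C − P = S·e^(−qT) − K·e^(−rT) = 80·0.9656 − 100·0.9841 = 77.2480 − 98.4100 = -21.1620
C = P + (C − P) = 24.25 + (-21.1620) = 3.0880

£3.09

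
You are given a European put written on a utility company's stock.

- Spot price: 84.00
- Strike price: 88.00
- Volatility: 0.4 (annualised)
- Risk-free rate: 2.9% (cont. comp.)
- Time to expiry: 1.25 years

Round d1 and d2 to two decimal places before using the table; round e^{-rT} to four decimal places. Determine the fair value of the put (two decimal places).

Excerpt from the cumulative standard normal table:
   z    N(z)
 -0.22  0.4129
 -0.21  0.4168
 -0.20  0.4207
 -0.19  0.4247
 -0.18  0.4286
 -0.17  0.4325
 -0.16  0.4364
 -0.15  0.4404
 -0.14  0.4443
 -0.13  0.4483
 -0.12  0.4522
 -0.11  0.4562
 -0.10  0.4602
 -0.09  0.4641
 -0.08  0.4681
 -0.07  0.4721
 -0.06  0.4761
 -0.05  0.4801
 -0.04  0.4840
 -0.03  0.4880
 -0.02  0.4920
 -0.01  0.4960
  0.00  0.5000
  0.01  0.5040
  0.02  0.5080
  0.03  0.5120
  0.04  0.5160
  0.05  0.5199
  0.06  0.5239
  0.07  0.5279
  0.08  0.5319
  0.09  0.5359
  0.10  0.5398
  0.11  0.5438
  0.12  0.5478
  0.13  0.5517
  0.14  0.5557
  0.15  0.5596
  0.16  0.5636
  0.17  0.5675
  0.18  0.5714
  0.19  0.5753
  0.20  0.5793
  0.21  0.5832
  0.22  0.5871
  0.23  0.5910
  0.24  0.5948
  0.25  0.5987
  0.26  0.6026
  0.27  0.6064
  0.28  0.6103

σ√T = 0.4 × 1.1180 = 0.4472
d₁ = [ln(84/88) + (0.029 + 0.4²/2)·1.25] / 0.4472 = [-0.0465 + 0.1363] / 0.4472 = 0.2006 → 0.20
d₂ = d₁ − σ√T = 0.2006 − 0.4472 = -0.2466 → -0.25
exp(−rT) = exp(−0.029·1.25) = 0.9644
N(−d₂) = N(0.25) = 0.5987;  N(−d₁) = N(-0.20) = 0.4207
P = 88·0.9644·0.5987 − 84·0.4207 = 50.8100 − 35.3388 = 15.4712

15.47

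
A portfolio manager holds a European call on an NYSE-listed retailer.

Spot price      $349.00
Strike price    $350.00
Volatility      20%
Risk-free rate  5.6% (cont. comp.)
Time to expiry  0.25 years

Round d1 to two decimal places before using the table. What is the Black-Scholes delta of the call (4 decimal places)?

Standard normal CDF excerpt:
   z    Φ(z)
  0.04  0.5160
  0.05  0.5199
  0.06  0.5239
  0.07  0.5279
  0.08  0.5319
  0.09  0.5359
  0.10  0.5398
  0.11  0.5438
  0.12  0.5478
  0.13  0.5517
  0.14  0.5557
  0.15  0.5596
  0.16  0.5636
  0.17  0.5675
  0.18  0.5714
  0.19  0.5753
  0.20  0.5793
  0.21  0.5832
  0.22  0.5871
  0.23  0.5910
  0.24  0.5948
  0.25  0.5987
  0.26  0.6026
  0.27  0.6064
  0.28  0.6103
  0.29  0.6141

T = 0.25;  σ√T = 0.1000
d₁ = [ln(349/350) + (0.056 + 0.2²/2)·0.25] / 0.1000 = [-0.0029 + 0.0190] / 0.1000 = 0.1614 ⇒ 0.16
N(d₁) = N(0.16) = 0.5636
Δ_call = N(d₁) = 0.5636

0.5636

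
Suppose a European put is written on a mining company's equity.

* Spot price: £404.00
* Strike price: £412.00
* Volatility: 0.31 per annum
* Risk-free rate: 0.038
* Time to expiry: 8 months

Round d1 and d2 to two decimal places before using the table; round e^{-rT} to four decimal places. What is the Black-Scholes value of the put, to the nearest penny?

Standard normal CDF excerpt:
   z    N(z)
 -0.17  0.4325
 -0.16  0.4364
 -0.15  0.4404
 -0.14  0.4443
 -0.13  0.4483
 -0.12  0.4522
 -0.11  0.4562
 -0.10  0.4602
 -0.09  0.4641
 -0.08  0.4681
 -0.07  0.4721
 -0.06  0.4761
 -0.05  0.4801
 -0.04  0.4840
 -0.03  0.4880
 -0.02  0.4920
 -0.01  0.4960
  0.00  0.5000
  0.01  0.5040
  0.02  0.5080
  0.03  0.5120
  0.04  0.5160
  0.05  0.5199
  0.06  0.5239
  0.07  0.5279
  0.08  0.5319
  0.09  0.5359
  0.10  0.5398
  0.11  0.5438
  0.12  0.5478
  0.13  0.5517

£38.92

σ√T = 0.31 × 0.8165 = 0.2531
d₁ = [ln(404/412) + (0.038 + 0.31²/2)·0.6667] / 0.2531 = [-0.0196 + 0.0574] / 0.2531 = 0.1492 ≈ 0.15
d₂ = d₁ − σ√T = 0.1492 − 0.2531 = -0.1039 ≈ -0.10
e^(−rT) = e^(−0.038·0.6667) = 0.9750
N(−d₂) = N(0.10) = 0.5398;  N(−d₁) = N(-0.15) = 0.4404
P = 412·0.9750·0.5398 − 404·0.4404 = 216.8377 − 177.9216 = 38.9161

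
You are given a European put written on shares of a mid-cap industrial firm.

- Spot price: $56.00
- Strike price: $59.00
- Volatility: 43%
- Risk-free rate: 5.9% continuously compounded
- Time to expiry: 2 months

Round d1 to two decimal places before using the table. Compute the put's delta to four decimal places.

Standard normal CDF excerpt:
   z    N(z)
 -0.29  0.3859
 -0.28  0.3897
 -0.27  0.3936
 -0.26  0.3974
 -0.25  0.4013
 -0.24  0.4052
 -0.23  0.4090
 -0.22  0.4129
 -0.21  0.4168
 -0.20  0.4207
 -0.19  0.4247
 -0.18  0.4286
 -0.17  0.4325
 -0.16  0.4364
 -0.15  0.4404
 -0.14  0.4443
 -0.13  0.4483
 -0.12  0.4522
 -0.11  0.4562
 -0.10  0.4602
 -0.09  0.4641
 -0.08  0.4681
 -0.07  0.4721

σ√T = 0.43 × 0.4082 = 0.1755
d₁ = [ln(56/59) + (0.059 + 0.43²/2)·0.1667] / 0.1755 = [-0.0522 + 0.0252] / 0.1755 = -0.1535 → -0.15
N(d₁) = N(-0.15) = 0.4404
Δ_put = N(d₁) − 1 = 0.4404 − 1 = -0.5596

-0.5596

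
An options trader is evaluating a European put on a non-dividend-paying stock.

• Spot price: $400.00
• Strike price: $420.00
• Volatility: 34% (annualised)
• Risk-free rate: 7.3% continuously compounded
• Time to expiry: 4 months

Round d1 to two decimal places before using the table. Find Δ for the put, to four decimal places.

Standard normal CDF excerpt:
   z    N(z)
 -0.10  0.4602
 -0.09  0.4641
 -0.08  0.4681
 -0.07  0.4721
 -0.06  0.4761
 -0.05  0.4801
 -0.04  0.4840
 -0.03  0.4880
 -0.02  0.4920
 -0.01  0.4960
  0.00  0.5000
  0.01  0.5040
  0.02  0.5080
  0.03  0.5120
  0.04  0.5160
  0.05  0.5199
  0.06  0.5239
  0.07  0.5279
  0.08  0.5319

-0.5120

T = 0.3333;  σ√T = 0.1963
d₁ = [ln(400/420) + (0.073 + ½·0.34²)·0.3333] / (σ√T) = (-0.0488 + 0.0436) / 0.1963 = -0.0264 which rounds to -0.03
N(d₁) = N(-0.03) = 0.4880
Δ_put = N(d₁) − 1 = 0.4880 − 1 = -0.5120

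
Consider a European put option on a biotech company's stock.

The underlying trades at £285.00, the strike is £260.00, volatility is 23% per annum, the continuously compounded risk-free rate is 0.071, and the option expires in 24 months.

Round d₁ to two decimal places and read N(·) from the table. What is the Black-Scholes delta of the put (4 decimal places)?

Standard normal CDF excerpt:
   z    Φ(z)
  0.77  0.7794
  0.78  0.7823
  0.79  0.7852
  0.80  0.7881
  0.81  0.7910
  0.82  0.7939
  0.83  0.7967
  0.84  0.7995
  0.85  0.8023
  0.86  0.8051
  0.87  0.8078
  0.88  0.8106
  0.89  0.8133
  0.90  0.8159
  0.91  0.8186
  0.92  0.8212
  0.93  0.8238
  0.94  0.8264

σ√T = 0.23·√2 = 0.3253
d₁ = [ln(285/260) + (0.071 + 0.23²/2)·2] / 0.3253 = [0.0918 + 0.1949] / 0.3253 = 0.8814 → 0.88
N(d₁) = N(0.88) = 0.8106
Δ_put = N(d₁) − 1 = 0.8106 − 1 = -0.1894

-0.1894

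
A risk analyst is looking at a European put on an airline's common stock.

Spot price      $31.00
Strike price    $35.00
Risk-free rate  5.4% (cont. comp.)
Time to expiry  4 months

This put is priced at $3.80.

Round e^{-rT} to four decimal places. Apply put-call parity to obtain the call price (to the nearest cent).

$0.42

exp(−rT) = exp(−0.054·0.3333) = 0.9822
Put-call parity: C − P = S − K·e^(−rT) = 31 − 35·0.9822 = 31 − 34.3770 = -3.3770
C = P + (C − P) = 3.80 + (-3.3770) = 0.4230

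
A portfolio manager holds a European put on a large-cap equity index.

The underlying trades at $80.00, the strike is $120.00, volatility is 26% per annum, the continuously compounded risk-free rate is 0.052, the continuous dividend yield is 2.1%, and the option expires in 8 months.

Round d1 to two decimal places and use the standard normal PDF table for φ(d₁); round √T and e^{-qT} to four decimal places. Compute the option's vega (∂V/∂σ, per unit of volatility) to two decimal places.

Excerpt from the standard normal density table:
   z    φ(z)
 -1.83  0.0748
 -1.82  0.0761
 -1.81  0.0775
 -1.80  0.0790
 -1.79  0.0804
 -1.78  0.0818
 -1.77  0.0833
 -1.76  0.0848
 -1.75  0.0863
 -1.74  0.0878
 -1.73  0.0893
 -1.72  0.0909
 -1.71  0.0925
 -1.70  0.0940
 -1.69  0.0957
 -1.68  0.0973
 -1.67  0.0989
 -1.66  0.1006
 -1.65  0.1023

T = 0.6667;  σ√T = 0.2123
d₁ = [ln(80/120) + (0.052 − 0.021 + 0.26²/2)·0.6667] / 0.2123 = [-0.4055 + 0.0432] / 0.2123 = -1.7065 which rounds to -1.71
√T = √0.6667 = 0.8165
φ(d₁) = φ(-1.71) = 0.0925
e^(−qT) = e^(−0.021·0.6667) = 0.9861
vega = S·e^(−qT)·φ(d₁)·√T = 80·0.9861·0.0925·0.8165 = 5.9581

5.96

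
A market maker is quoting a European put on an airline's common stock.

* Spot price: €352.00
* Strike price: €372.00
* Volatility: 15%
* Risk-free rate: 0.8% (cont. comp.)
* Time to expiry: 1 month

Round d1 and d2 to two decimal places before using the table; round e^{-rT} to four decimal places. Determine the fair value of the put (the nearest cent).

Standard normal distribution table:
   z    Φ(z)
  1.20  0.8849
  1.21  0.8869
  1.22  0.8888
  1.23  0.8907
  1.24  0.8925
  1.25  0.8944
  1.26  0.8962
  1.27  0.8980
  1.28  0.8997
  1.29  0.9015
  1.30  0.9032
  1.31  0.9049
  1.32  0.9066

T = 0.08333;  σ√T = 0.0433
d₁ = [ln(352/372) + (0.008 + 0.15²/2)·0.08333] / 0.0433 = [-0.0553 + 0.0016] / 0.0433 = -1.2392 ⇒ -1.24
d₂ = d₁ − σ√T = -1.2392 − 0.0433 = -1.2825 ⇒ -1.28
exp(−rT) = exp(−0.008·0.08333) = 0.9993
N(−d₂) = N(1.28) = 0.8997;  N(−d₁) = N(1.24) = 0.8925
P = 372·0.9993·0.8997 − 352·0.8925 = 334.4541 − 314.1600 = 20.2941

€20.29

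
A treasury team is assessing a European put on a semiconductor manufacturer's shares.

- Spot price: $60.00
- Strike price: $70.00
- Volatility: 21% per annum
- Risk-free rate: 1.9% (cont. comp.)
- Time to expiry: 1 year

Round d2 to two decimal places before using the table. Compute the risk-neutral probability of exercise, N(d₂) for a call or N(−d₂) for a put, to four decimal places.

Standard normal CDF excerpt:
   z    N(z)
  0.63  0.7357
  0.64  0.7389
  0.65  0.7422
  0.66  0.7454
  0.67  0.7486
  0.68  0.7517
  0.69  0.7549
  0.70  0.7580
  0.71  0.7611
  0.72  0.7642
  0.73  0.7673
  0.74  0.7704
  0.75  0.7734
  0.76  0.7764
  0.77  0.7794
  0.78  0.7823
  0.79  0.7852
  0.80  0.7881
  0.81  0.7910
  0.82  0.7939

0.7734

σ√T = 0.21·√1 = 0.2100
d₁ = [ln(60/70) + (0.019 + ½·0.21²)·1] / (σ√T) = (-0.1542 + 0.0410) / 0.2100 = -0.5386 which rounds to -0.54
d₂ = -0.5386 − 0.2100 = -0.7486 which rounds to -0.75
Pr(exercise) under Q = N(−d₂) = N(0.75) = 0.7734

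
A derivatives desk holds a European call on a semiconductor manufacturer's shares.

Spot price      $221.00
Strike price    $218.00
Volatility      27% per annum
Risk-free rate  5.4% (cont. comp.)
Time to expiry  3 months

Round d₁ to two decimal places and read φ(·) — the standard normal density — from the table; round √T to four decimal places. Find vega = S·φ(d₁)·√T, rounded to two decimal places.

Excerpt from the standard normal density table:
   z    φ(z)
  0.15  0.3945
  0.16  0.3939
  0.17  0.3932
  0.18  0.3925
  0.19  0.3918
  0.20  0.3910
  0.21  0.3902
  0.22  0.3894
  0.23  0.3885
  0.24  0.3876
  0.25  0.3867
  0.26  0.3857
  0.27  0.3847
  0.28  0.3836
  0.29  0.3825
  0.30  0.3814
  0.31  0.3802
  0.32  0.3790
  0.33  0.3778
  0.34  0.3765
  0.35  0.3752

42.51

σ√T = 0.27 × 0.5000 = 0.1350
d₁ = [ln(221/218) + (0.054 + 0.27²/2)·0.25] / 0.1350 = [0.0137 + 0.0226] / 0.1350 = 0.2687 ⇒ 0.27
√T = √0.25 = 0.5000
φ(d₁) = φ(0.27) = 0.3847
vega = S·φ(d₁)·√T = 221·0.3847·0.5000 = 42.5093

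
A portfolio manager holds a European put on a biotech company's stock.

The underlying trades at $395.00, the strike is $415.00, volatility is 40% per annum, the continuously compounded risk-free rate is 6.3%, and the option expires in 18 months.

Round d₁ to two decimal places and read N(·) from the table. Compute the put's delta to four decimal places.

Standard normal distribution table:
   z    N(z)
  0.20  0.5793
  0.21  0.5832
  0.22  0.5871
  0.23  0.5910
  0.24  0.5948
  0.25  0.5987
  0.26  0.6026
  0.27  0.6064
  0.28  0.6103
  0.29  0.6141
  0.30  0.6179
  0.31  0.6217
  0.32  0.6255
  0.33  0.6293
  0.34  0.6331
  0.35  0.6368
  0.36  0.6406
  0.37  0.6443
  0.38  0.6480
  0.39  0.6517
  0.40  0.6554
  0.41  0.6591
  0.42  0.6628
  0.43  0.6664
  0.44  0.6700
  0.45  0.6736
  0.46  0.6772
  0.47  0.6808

-0.3669

σ√T = 0.4·√1.5 = 0.4899
d₁ = [ln(395/415) + (0.063 + 0.4²/2)·1.5] / 0.4899 = [-0.0494 + 0.2145] / 0.4899 = 0.3370 → 0.34
N(d₁) = N(0.34) = 0.6331
Δ_put = N(d₁) − 1 = 0.6331 − 1 = -0.3669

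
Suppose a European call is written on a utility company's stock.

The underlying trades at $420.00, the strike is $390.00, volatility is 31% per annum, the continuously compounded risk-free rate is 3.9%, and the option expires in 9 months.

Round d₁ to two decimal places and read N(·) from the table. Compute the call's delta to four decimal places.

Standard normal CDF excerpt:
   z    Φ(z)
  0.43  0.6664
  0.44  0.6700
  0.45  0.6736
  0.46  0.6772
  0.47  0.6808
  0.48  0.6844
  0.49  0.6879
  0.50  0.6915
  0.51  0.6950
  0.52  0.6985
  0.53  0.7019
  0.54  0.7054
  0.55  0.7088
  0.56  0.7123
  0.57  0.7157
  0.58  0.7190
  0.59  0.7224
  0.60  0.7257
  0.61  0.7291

0.6985

σ√T = 0.31·√0.75 = 0.2685
ln(S/K) + (r + σ²/2)T = ln(420/390) + (0.039 + 0.31²/2)·0.75 = 0.0741 + 0.0653 = 0.1394
d₁ = 0.1394 / 0.2685 = 0.5192 ⇒ 0.52
N(d₁) = N(0.52) = 0.6985
Δ_call = N(d₁) = 0.6985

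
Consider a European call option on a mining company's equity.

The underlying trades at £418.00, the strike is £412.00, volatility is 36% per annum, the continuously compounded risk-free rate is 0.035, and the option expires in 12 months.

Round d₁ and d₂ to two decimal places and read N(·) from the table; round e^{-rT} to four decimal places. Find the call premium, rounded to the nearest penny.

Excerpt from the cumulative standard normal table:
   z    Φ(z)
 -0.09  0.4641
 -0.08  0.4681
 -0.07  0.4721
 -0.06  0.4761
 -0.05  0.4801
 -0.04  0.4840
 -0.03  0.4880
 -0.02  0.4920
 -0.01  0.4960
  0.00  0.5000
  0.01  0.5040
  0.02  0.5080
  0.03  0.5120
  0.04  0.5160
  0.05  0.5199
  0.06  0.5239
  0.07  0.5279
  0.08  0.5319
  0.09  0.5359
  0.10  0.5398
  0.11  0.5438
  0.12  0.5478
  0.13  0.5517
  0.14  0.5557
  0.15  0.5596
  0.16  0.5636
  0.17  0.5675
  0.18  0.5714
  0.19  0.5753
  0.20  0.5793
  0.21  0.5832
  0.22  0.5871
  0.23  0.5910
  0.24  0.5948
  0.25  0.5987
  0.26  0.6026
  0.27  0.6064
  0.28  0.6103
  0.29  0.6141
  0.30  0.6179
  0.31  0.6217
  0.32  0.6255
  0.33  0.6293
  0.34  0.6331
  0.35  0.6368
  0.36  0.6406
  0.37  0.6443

£68.91

T = 1;  σ√T = 0.3600
ln(S/K) + (r + σ²/2)T = ln(418/412) + (0.035 + 0.36²/2)·1 = 0.0145 + 0.0998 = 0.1143
d₁ = 0.1143 / 0.3600 = 0.3174 → 0.32
d₂ = d₁ − σ√T = 0.3174 − 0.3600 = -0.0426 → -0.04
e^(−rT) = e^(−0.035·1) = 0.9656
N(d₁) = N(0.32) = 0.6255;  N(d₂) = N(-0.04) = 0.4840
C = 418·0.6255 − 412·0.9656·0.4840 = 261.4590 − 192.5484 = 68.9106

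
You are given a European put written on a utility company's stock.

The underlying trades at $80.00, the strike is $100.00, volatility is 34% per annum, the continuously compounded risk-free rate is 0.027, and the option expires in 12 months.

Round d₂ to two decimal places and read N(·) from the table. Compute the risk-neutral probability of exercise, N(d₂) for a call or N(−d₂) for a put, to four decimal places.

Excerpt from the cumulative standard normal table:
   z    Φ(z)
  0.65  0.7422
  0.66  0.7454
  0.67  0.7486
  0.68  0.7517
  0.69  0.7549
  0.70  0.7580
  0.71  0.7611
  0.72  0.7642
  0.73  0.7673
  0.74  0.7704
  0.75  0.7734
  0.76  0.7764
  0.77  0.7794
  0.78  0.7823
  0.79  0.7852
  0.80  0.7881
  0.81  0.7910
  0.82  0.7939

T = 1;  σ√T = 0.3400
d₁ = [ln(80/100) + (0.027 + 0.34²/2)·1] / 0.3400 = [-0.2231 + 0.0848] / 0.3400 = -0.4069 → -0.41
d₂ = d₁ − σ√T = -0.4069 − 0.3400 = -0.7469 → -0.75
Risk-neutral Pr[S_T < K] = N(−d₂) = N(0.75) = 0.7734

0.7734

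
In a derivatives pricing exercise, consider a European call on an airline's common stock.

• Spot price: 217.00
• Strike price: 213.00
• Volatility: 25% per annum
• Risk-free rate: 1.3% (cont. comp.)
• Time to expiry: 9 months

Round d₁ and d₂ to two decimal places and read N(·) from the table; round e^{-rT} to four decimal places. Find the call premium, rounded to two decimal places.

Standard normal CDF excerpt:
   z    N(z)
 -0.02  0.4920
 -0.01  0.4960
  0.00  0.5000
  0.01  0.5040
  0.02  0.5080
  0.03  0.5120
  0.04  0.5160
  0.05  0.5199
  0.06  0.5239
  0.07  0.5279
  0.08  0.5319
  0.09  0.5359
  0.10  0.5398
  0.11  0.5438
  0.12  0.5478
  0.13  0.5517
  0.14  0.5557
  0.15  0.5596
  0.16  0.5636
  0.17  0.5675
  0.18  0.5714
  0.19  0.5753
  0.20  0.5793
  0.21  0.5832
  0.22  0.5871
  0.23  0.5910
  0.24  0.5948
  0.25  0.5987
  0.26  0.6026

21.92

T = 0.75;  σ√T = 0.2165
d₁ = [ln(217/213) + (0.013 + ½·0.25²)·0.75] / (σ√T) = (0.0186 + 0.0332) / 0.2165 = 0.2392 → 0.24
d₂ = 0.2392 − 0.2165 = 0.0227 → 0.02
exp(−rT) = exp(−0.013·0.75) = 0.9903
N(d₁) = N(0.24) = 0.5948;  N(d₂) = N(0.02) = 0.5080
C = 217·0.5948 − 213·0.9903·0.5080 = 129.0716 − 107.1544 = 21.9172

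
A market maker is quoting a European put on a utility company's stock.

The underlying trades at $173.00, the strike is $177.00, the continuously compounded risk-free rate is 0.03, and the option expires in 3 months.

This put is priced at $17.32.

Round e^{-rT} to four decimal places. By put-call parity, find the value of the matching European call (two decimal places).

e^(−rT) = e^(−0.03·0.25) = 0.9925
Put-call parity: C − P = S − K·e^(−rT) = 173 − 177·0.9925 = 173 − 175.6725 = -2.6725
C = P + (C − P) = 17.32 + (-2.6725) = 14.6475

$14.65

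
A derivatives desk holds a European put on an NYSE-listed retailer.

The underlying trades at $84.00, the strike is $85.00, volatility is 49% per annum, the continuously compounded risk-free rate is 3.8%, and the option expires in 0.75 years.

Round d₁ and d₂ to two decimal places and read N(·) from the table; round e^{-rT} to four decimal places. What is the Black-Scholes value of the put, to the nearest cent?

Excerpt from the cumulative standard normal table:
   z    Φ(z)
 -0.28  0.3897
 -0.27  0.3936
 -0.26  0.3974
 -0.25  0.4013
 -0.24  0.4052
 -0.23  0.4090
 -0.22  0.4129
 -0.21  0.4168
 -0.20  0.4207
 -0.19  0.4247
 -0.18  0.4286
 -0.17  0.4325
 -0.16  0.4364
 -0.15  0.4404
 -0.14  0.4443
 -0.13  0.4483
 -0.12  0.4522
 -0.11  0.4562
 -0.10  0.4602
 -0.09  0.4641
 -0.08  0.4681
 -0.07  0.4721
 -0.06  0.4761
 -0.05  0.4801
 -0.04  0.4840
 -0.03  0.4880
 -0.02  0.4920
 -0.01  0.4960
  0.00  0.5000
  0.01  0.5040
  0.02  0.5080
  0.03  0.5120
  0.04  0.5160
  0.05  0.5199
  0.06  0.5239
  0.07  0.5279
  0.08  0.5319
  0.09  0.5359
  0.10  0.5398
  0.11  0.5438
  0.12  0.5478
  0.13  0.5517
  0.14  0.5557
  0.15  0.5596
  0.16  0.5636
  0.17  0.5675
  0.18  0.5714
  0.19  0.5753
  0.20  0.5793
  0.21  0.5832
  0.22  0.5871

$13.17

T = 0.75;  σ√T = 0.4244
d₁ = [ln(84/85) + (0.038 + 0.49²/2)·0.75] / 0.4244 = [-0.0118 + 0.1185] / 0.4244 = 0.2514 → 0.25
d₂ = d₁ − σ√T = 0.2514 − 0.4244 = -0.1729 → -0.17
exp(−rT) = exp(−0.038·0.75) = 0.9719
P = 85·0.9719·N(0.17) − 84·N(-0.25) = 85·0.9719·0.5675 − 84·0.4013 = 46.8820 − 33.7092 = 13.1728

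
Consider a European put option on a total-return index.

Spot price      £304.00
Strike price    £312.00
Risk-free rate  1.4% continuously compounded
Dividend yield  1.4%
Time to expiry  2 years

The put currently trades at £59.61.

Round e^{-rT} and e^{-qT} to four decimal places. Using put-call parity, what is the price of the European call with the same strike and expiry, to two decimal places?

£51.83

exp(−qT) = exp(−0.014·2) = 0.9724;  exp(−rT) = exp(−0.014·2) = 0.9724
Put-call parity: C − P = S·e^(−qT) − K·e^(−rT) = 304·0.9724 − 312·0.9724 = 295.6096 − 303.3888 = -7.7792
C = P + (C − P) = 59.61 + (-7.7792) = 51.8308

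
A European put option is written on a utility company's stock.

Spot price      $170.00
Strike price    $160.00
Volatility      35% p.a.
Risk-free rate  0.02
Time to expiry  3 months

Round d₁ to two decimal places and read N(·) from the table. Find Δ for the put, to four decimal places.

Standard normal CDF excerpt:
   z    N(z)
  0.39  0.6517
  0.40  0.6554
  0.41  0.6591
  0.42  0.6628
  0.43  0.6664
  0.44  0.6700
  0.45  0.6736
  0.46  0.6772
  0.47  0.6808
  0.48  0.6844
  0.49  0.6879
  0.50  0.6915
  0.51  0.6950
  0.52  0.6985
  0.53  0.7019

-0.3228

σ√T = 0.35 × 0.5000 = 0.1750
d₁ = [ln(170/160) + (0.02 + ½·0.35²)·0.25] / (σ√T) = (0.0606 + 0.0203) / 0.1750 = 0.4625 which rounds to 0.46
N(d₁) = N(0.46) = 0.6772
Δ_put = N(d₁) − 1 = 0.6772 − 1 = -0.3228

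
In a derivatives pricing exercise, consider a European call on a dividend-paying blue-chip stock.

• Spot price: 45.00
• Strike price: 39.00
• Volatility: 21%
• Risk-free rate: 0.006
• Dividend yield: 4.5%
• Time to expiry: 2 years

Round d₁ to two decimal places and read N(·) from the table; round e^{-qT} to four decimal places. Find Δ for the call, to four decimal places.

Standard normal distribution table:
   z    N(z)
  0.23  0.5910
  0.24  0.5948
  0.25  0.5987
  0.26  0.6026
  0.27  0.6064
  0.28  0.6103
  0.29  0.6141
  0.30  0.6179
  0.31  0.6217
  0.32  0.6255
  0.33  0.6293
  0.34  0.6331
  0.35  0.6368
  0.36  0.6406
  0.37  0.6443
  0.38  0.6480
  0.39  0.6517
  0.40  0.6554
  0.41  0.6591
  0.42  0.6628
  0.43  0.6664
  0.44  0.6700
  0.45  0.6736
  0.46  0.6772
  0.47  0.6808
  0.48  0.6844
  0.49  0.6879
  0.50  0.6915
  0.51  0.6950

T = 2;  σ√T = 0.2970
d₁ = [ln(45/39) + (0.006 − 0.045 + 0.21²/2)·2] / 0.2970 = [0.1431 − 0.0339] / 0.2970 = 0.3677 ≈ 0.37
N(d₁) = N(0.37) = 0.6443
Δ_call = e^(−qT)·N(d₁) = 0.9139·0.6443 = 0.5888

0.5888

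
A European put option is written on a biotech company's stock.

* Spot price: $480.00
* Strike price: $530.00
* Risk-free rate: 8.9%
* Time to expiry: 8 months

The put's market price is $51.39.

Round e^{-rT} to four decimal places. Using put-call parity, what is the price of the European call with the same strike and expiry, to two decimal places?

$31.92

exp(−rT) = exp(−0.089·0.6667) = 0.9424
Put-call parity: C − P = S − K·e^(−rT) = 480 − 530·0.9424 = 480 − 499.4720 = -19.4720
C = P + (C − P) = 51.39 + (-19.4720) = 31.9180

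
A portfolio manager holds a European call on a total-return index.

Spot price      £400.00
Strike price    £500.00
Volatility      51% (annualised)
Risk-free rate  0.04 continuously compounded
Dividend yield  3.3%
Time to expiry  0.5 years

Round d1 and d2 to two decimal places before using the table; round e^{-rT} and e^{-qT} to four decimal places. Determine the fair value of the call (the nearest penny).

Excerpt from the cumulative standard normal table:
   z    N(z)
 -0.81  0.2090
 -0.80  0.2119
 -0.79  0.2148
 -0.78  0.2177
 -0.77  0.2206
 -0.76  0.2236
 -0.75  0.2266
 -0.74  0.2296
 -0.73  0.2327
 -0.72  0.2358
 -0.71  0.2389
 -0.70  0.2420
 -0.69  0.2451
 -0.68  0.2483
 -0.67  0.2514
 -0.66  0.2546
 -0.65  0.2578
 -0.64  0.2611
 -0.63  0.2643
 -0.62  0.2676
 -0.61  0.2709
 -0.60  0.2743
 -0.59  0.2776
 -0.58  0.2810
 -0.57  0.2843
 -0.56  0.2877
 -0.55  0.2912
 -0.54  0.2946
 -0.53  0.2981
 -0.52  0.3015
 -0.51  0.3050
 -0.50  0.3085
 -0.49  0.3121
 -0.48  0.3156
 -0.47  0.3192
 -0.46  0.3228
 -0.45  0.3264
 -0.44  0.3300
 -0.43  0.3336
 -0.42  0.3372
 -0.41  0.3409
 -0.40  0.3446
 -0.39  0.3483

£25.98

σ√T = 0.51·√0.5 = 0.3606
d₁ = [ln(400/500) + (0.04 − 0.033 + 0.51²/2)·0.5] / 0.3606 = [-0.2231 + 0.0685] / 0.3606 = -0.4288 ≈ -0.43
d₂ = d₁ − σ√T = -0.4288 − 0.3606 = -0.7894 ≈ -0.79
e^(−qT) = e^(−0.033·0.5) = 0.9836;  e^(−rT) = e^(−0.04·0.5) = 0.9802
N(d₁) = N(-0.43) = 0.3336;  N(d₂) = N(-0.79) = 0.2148
C = 400·0.9836·0.3336 − 500·0.9802·0.2148 = 131.2516 − 105.2735 = 25.9781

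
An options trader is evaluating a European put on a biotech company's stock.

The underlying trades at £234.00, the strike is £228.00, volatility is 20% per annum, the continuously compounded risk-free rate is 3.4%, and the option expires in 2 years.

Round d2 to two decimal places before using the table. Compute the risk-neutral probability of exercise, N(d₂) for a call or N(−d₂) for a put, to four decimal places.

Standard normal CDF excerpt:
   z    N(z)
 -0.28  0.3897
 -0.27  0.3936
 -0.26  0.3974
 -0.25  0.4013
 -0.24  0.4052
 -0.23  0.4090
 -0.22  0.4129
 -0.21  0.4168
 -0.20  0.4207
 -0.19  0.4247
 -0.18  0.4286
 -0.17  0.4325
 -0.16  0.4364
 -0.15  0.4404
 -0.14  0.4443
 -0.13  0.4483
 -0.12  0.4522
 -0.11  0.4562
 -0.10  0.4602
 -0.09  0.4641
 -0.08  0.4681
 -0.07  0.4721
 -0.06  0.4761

0.4247

T = 2;  σ√T = 0.2828
d₁ = [ln(234/228) + (0.034 + ½·0.2²)·2] / (σ√T) = (0.0260 + 0.1080) / 0.2828 = 0.4737 ≈ 0.47
d₂ = 0.4737 − 0.2828 = 0.1908 ≈ 0.19
Risk-neutral Pr[S_T < K] = N(−d₂) = N(-0.19) = 0.4247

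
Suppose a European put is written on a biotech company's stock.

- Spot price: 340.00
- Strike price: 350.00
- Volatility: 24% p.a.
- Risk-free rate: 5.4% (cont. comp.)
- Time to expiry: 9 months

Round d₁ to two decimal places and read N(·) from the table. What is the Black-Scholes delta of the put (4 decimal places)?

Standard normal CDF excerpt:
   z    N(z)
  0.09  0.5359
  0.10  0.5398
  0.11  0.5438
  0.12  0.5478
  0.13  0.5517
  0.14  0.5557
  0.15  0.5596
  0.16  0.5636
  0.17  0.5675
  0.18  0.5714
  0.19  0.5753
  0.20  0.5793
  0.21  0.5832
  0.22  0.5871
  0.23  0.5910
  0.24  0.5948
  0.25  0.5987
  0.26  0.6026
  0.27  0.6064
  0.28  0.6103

-0.4364

σ√T = 0.24·√0.75 = 0.2078
d₁ = [ln(340/350) + (0.054 + ½·0.24²)·0.75] / (σ√T) = (-0.0290 + 0.0621) / 0.2078 = 0.1593 ⇒ 0.16
N(d₁) = N(0.16) = 0.5636
Δ_put = N(d₁) − 1 = 0.5636 − 1 = -0.4364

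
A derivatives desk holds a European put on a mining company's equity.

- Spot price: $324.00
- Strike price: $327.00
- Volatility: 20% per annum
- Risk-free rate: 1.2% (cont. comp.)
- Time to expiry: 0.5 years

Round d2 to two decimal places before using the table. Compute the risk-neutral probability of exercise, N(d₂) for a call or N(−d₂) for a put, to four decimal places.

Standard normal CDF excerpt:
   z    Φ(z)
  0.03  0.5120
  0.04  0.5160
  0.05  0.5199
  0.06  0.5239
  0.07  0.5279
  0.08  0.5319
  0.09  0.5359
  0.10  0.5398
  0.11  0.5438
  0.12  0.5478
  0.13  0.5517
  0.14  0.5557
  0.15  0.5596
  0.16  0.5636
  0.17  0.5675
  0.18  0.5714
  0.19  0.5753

0.5359

σ√T = 0.2·√0.5 = 0.1414
d₁ = [ln(324/327) + (0.012 + 0.2²/2)·0.5] / 0.1414 = [-0.0092 + 0.0160] / 0.1414 = 0.0480 ⇒ 0.05
d₂ = d₁ − σ√T = 0.0480 − 0.1414 = -0.0935 ⇒ -0.09
Pr(exercise) under Q = N(−d₂) = N(0.09) = 0.5359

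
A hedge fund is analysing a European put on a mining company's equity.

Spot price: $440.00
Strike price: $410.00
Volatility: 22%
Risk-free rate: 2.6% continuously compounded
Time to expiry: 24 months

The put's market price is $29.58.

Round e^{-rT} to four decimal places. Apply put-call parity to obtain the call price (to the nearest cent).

exp(−rT) = exp(−0.026·2) = 0.9493
Put-call parity: C − P = S − K·e^(−rT) = 440 − 410·0.9493 = 440 − 389.2130 = 50.7870
C = P + (C − P) = 29.58 + (50.7870) = 80.3670

$80.37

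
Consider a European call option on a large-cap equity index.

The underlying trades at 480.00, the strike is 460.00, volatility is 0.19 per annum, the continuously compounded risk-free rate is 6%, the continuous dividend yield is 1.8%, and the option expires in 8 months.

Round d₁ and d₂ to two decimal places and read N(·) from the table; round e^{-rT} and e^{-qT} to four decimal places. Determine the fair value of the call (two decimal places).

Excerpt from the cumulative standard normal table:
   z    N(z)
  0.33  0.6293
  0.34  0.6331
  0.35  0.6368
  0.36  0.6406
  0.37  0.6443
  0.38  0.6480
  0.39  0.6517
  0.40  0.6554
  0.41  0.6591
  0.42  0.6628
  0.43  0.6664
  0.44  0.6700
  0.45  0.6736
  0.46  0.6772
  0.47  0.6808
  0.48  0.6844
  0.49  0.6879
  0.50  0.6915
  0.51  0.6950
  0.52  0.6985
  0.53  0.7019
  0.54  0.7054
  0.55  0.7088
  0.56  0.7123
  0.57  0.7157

T = 0.6667;  σ√T = 0.1551
ln(S/K) + (r − q + σ²/2)T = ln(480/460) + (0.06 − 0.018 + 0.19²/2)·0.6667 = 0.0426 + 0.0400 = 0.0826
d₁ = 0.0826 / 0.1551 = 0.5324 ≈ 0.53
d₂ = d₁ − σ√T = 0.5324 − 0.1551 = 0.3773 ≈ 0.38
e^(−qT) = e^(−0.018·0.6667) = 0.9881;  e^(−rT) = e^(−0.06·0.6667) = 0.9608
N(d₁) = N(0.53) = 0.7019;  N(d₂) = N(0.38) = 0.6480
C = 480·0.9881·0.7019 − 460·0.9608·0.6480 = 332.9027 − 286.3953 = 46.5075

46.51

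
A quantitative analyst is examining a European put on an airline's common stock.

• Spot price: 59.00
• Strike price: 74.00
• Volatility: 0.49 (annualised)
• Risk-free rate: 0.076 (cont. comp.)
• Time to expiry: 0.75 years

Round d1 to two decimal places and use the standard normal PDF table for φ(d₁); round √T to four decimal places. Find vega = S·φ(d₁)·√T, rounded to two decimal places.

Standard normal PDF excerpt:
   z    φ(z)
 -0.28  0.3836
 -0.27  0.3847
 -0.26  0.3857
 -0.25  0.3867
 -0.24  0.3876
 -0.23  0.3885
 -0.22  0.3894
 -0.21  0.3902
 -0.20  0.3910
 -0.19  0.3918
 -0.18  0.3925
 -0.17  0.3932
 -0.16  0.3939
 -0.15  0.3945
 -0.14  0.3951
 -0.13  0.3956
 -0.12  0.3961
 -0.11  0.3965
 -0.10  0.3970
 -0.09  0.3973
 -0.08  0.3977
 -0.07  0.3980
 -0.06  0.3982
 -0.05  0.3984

σ√T = 0.49·√0.75 = 0.4244
d₁ = [ln(59/74) + (0.076 + ½·0.49²)·0.75] / (σ√T) = (-0.2265 + 0.1470) / 0.4244 = -0.1873 → -0.19
√T = √0.75 = 0.8660
φ(d₁) = φ(-0.19) = 0.3918
vega = S·φ(d₁)·√T = 59·0.3918·0.8660 = 20.0186

20.02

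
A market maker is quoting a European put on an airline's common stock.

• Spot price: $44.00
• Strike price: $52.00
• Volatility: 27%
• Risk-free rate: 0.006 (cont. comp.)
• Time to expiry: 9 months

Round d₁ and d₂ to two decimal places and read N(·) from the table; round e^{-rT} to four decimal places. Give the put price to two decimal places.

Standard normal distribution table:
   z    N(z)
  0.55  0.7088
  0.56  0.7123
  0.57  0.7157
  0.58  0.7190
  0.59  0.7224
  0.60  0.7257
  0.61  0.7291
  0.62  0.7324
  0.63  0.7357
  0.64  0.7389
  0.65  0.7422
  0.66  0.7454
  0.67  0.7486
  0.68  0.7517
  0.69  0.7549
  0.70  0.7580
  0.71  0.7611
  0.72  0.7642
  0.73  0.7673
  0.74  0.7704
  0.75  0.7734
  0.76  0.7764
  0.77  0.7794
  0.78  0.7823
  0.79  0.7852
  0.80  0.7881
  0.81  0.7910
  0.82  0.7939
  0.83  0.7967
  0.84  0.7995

T = 0.75;  σ√T = 0.2338
ln(S/K) + (r + σ²/2)T = ln(44/52) + (0.006 + 0.27²/2)·0.75 = -0.1671 + 0.0318 = -0.1352
d₁ = -0.1352 / 0.2338 = -0.5783 which rounds to -0.58
d₂ = d₁ − σ√T = -0.5783 − 0.2338 = -0.8121 which rounds to -0.81
exp(−rT) = exp(−0.006·0.75) = 0.9955
N(−d₂) = N(0.81) = 0.7910;  N(−d₁) = N(0.58) = 0.7190
P = 52·0.9955·0.7910 − 44·0.7190 = 40.9469 − 31.6360 = 9.3109

$9.31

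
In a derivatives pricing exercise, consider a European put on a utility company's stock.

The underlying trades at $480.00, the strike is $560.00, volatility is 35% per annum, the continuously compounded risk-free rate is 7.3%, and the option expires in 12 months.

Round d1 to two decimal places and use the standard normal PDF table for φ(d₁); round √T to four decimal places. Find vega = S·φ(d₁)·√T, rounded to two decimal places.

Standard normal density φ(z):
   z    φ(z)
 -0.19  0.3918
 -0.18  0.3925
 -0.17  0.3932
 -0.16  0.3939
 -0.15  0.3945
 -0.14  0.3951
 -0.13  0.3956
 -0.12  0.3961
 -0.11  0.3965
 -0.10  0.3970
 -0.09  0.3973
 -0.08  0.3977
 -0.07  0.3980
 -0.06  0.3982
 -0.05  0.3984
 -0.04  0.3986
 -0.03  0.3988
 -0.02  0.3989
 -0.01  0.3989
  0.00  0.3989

T = 1;  σ√T = 0.3500
ln(S/K) + (r + σ²/2)T = ln(480/560) + (0.073 + 0.35²/2)·1 = -0.1542 + 0.1342 = -0.0199
d₁ = -0.0199 / 0.3500 = -0.0569 which rounds to -0.06
√T = √1 = 1.0000
φ(d₁) = φ(-0.06) = 0.3982
vega = S·φ(d₁)·√T = 480·0.3982·1.0000 = 191.1360

191.14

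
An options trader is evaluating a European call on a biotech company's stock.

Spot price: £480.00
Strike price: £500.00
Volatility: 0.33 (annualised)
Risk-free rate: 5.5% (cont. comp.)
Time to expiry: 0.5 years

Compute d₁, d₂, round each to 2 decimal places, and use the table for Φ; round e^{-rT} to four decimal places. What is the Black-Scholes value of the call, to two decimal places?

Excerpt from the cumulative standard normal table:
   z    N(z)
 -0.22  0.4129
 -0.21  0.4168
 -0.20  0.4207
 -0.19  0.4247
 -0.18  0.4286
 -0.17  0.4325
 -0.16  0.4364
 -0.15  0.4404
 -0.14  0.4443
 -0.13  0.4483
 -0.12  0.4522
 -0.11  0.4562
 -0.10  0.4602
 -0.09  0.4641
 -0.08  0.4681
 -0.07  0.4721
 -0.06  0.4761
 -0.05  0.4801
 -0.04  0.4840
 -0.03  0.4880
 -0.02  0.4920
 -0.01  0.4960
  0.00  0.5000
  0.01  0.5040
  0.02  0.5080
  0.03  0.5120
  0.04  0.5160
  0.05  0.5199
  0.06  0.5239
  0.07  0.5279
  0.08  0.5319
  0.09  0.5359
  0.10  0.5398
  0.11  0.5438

£41.08

T = 0.5;  σ√T = 0.2333
d₁ = [ln(480/500) + (0.055 + 0.33²/2)·0.5] / 0.2333 = [-0.0408 + 0.0547] / 0.2333 = 0.0596 which rounds to 0.06
d₂ = d₁ − σ√T = 0.0596 − 0.2333 = -0.1738 which rounds to -0.17
exp(−rT) = exp(−0.055·0.5) = 0.9729
N(d₁) = N(0.06) = 0.5239;  N(d₂) = N(-0.17) = 0.4325
C = 480·0.5239 − 500·0.9729·0.4325 = 251.4720 − 210.3896 = 41.0824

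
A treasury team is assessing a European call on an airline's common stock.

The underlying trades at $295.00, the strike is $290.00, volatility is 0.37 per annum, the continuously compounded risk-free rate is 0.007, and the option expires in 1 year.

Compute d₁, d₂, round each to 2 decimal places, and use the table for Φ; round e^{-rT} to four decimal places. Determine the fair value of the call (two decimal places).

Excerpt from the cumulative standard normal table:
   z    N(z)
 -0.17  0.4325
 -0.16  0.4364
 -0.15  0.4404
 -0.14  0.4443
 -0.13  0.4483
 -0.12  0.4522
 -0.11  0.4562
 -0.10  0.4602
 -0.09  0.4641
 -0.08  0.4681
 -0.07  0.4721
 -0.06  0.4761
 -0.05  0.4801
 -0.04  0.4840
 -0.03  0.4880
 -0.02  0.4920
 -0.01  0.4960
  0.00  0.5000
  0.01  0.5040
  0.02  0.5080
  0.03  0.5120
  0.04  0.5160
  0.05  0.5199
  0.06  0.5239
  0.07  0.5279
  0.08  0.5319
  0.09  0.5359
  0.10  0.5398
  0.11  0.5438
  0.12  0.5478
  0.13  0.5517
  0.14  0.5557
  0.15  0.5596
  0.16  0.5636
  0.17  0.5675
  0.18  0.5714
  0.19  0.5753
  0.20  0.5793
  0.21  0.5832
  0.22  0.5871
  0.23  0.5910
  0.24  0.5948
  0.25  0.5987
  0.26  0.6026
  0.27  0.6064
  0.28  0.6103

$46.40

σ√T = 0.37·√1 = 0.3700
d₁ = [ln(295/290) + (0.007 + 0.37²/2)·1] / 0.3700 = [0.0171 + 0.0755] / 0.3700 = 0.2501 which rounds to 0.25
d₂ = d₁ − σ√T = 0.2501 − 0.3700 = -0.1199 which rounds to -0.12
e^(−rT) = e^(−0.007·1) = 0.9930
C = 295·N(0.25) − 290·0.9930·N(-0.12) = 295·0.5987 − 290·0.9930·0.4522 = 176.6165 − 130.2200 = 46.3965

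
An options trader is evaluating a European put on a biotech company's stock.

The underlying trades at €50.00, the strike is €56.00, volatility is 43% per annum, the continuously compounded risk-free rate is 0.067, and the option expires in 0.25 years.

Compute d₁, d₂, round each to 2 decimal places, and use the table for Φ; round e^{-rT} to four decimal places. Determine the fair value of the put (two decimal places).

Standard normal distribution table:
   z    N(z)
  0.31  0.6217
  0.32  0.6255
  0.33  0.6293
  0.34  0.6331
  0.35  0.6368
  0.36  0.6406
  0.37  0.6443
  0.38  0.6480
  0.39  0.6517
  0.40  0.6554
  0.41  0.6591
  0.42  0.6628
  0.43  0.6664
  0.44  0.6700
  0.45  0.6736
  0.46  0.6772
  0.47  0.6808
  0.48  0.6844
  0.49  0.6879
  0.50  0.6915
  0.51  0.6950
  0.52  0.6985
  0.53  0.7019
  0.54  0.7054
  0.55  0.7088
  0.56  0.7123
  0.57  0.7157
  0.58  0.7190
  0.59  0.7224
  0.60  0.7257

€7.57

T = 0.25;  σ√T = 0.2150
d₁ = [ln(50/56) + (0.067 + 0.43²/2)·0.25] / 0.2150 = [-0.1133 + 0.0399] / 0.2150 = -0.3417 ⇒ -0.34
d₂ = d₁ − σ√T = -0.3417 − 0.2150 = -0.5567 ⇒ -0.56
exp(−rT) = exp(−0.067·0.25) = 0.9834
N(−d₂) = N(0.56) = 0.7123;  N(−d₁) = N(0.34) = 0.6331
P = 56·0.9834·0.7123 − 50·0.6331 = 39.2266 − 31.6550 = 7.5716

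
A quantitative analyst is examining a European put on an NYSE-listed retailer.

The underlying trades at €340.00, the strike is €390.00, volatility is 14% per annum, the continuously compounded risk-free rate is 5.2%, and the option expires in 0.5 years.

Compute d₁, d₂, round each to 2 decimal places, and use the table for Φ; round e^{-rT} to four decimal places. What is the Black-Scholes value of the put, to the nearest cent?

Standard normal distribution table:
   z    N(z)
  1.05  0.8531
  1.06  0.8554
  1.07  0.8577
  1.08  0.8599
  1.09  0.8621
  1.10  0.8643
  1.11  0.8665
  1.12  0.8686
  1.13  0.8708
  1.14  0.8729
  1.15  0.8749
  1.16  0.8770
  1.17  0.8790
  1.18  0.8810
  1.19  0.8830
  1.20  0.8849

€42.38

T = 0.5;  σ√T = 0.0990
ln(S/K) + (r + σ²/2)T = ln(340/390) + (0.052 + 0.14²/2)·0.5 = -0.1372 + 0.0309 = -0.1063
d₁ = -0.1063 / 0.0990 = -1.0738 ≈ -1.07
d₂ = d₁ − σ√T = -1.0738 − 0.0990 = -1.1728 ≈ -1.17
e^(−rT) = e^(−0.052·0.5) = 0.9743
N(−d₂) = N(1.17) = 0.8790;  N(−d₁) = N(1.07) = 0.8577
P = 390·0.9743·0.8790 − 340·0.8577 = 333.9998 − 291.6180 = 42.3818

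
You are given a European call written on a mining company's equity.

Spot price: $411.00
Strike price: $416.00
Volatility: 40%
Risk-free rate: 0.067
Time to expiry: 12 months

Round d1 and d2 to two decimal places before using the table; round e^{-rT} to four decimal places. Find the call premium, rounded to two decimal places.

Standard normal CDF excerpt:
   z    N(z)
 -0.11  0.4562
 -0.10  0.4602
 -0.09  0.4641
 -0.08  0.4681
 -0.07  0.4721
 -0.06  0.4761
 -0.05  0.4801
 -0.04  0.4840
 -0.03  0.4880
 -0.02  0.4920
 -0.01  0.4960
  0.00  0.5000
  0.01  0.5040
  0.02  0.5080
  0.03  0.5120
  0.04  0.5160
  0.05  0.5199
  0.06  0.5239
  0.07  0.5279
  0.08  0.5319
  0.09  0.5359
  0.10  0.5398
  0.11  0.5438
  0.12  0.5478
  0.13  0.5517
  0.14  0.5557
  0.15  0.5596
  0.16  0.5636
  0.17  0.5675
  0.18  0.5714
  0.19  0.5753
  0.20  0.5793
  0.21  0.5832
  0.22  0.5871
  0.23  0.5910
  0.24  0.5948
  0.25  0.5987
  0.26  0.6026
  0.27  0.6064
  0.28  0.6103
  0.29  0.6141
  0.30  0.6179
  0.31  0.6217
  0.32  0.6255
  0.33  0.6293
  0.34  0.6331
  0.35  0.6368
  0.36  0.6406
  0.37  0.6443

$74.98

σ√T = 0.4 × 1.0000 = 0.4000
ln(S/K) + (r + σ²/2)T = ln(411/416) + (0.067 + 0.4²/2)·1 = -0.0121 + 0.1470 = 0.1349
d₁ = 0.1349 / 0.4000 = 0.3373 ⇒ 0.34
d₂ = d₁ − σ√T = 0.3373 − 0.4000 = -0.0627 ⇒ -0.06
e^(−rT) = e^(−0.067·1) = 0.9352
N(d₁) = N(0.34) = 0.6331;  N(d₂) = N(-0.06) = 0.4761
C = 411·0.6331 − 416·0.9352·0.4761 = 260.2041 − 185.2235 = 74.9806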